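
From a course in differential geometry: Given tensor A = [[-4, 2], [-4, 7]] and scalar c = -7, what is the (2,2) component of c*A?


Scalar multiplication: (cA)_{ij} = c * A_{ij}.
c = -7
A_{22} = 7
(cA)_{22} = -7 * 7 = -49

-49


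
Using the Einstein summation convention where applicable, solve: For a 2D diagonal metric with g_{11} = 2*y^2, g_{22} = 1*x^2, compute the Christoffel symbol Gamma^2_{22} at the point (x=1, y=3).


For a diagonal metric, Gamma^k_{ij} = (1/2) g^{kk} (dg_{ik}/dx_j + dg_{jk}/dx_i - dg_{ij}/dx_k).
The metric is diagonal, so g_{ab} = 0 for a != b.
At the given point: g_{11} = 18, g_{22} = 1
g^{22} = 1/1
dg_{22}/dx_2 = dg_{22}/dx_2 = 0
dg_{22}/dx_2 = dg_{22}/dx_2 = 0
dg_{22}/dx_2 = dg_{22}/dx_2 = 0
Numerator = 0 + 0 - 0 = 0
Gamma^2_{22} = 0 / (2 * 1) = 0

0


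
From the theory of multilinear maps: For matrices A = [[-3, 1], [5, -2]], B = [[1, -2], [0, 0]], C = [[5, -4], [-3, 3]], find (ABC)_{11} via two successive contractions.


(ABC)_{11} = sum_m (AB)_{1m} C_{m1}. First compute row 1 of AB.
(AB)_{11} = -3*1 + 1*0 = -3
(AB)_{12} = -3*-2 + 1*0 = 6
Now contract with column 1 of C:
(AB)_{11} * C_{11} = -3 * 5 = -15
(AB)_{12} * C_{21} = 6 * -3 = -18
(ABC)_{11} = -15 + -18 = -33

-33


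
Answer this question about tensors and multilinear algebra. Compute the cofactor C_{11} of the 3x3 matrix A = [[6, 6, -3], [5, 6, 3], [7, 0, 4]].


To find cofactor C_{11}, delete row 1 and column 1.
The resulting 2x2 submatrix is: [[6, 3], [0, 4]]
Minor M_{11} = 6*4 - 3*0
  = 24 - 0 = 24
Sign = (-1)^(1+1) = (-1)^2 = 1
Cofactor C_{11} = 1 * 24 = 24

24


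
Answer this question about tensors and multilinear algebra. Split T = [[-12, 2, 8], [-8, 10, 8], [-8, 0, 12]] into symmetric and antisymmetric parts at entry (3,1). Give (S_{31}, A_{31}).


T_{31} = -8
T_{13} = 8
S_{31} = (-8 + 8)/2 = 0/2 = 0
A_{31} = (-8 - 8)/2 = -16/2 = -8
Check: S + A = 0 + -8 = -8 = T_{31}.

(0, -8)


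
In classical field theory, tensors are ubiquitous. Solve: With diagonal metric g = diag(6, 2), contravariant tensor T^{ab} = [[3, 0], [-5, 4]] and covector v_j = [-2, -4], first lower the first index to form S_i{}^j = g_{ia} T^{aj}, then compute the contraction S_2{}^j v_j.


Step 1: lower the first index. For a diagonal metric, g_{ia} T^{aj} = g_{ii} T^{ij} (no sum on i).
g_{22} = 2
S_2{}^1 = 2 * T^{21} = 2 * -5 = -10
S_2{}^2 = 2 * T^{22} = 2 * 4 = 8
Step 2: contract S_2{}^j with v_j.
S_2{}^1 * v_1 = -10 * -2 = 20
S_2{}^2 * v_2 = 8 * -4 = -32
Result = 20 + -32 = -12

-12


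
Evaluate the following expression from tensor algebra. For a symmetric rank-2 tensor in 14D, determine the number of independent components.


A symmetric rank-2 tensor in d dimensions has d(d+1)/2 independent components.
d = 14
d(d+1)/2 = 14 * 15 / 2 = 210 / 2 = 105

105


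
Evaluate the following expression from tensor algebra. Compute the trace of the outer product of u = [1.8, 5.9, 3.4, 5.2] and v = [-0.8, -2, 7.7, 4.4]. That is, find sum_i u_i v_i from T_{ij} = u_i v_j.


The outer product gives T_{ij} = u_i v_j.
The trace (contraction) is Tr(T) = sum_i T_{ii} = sum_i u_i v_i.
Diagonal entries:
T_{11} = u_1 * v_1 = 1.8 * -0.8 = -1.44
T_{22} = u_2 * v_2 = 5.9 * -2 = -11.8
T_{33} = u_3 * v_3 = 3.4 * 7.7 = 26.18
T_{44} = u_4 * v_4 = 5.2 * 4.4 = 22.88
Tr(T) = -1.44 + -11.8 + 26.18 + 22.88 = 35.82

35.82


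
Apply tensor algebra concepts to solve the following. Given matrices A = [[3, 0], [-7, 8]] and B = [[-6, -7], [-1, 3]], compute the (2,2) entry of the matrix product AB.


(AB)_{ij} = sum_k A_{ik} B_{kj}.
For i=2, j=2:
A_{21} * B_{12} = -7 * -7 = 49
A_{22} * B_{22} = 8 * 3 = 24
Sum = 49 + 24 = 73

73


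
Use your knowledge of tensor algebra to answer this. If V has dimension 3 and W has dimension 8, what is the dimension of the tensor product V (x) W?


The dimension of a tensor product is the product of dimensions.
dim(V) = 3, dim(W) = 8
dim(V (x) W) = 3 * 8 = 24

24


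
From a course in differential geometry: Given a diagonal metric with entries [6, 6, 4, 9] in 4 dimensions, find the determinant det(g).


For a diagonal metric, the determinant is the product of diagonal entries.
Diagonal entries: 6, 6, 4, 9
det(g) = 6 * 6 * 4 * 9 = 1296

1296


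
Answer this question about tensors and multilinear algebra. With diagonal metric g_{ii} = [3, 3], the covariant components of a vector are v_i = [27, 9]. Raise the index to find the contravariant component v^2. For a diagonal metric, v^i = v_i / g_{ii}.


To raise an index with a diagonal metric: v^i = v_i / g_{ii}.
For index 2: v_2 = 9, g_{22} = 3
v^2 = 9 / 3 = 3

3


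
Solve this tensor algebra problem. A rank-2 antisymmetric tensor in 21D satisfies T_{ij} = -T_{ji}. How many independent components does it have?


An antisymmetric rank-2 tensor satisfies A_{ij} = -A_{ji}, so diagonal entries are zero.
The independent components are the upper-triangular entries: C(n, 2) = n(n-1)/2.
n = 21
C(21, 2) = 21 * 20 / 2 = 420 / 2 = 210

210


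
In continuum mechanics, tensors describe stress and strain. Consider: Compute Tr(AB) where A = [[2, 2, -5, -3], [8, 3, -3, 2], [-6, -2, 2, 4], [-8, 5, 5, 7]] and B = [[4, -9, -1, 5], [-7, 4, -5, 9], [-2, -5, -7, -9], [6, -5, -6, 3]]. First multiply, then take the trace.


Tr(AB) = sum_i (AB)_{ii} where (AB)_{ii} = sum_k A_{ik} B_{ki}.
(AB)_{11} = 2*4 + 2*-7 + -5*-2 + -3*6 = -14
(AB)_{22} = 8*-9 + 3*4 + -3*-5 + 2*-5 = -55
(AB)_{33} = -6*-1 + -2*-5 + 2*-7 + 4*-6 = -22
(AB)_{44} = -8*5 + 5*9 + 5*-9 + 7*3 = -19
Tr(AB) = -14 + -55 + -22 + -19 = -110

-110


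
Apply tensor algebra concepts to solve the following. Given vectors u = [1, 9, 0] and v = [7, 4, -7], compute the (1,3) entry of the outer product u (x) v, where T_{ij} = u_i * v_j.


The outer product entry T_{ij} = u_i * v_j.
We need i=1, j=3.
u_1 = 1, v_3 = -7
T_{1,3} = 1 * -7 = -7

-7


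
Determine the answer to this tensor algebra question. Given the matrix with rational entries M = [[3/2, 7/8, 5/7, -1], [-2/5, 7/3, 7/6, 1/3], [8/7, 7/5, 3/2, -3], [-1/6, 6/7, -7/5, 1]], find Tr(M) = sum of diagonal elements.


The trace is the sum of diagonal entries.
Diagonal: M[1,1] = 3/2, M[2,2] = 7/3, M[3,3] = 3/2, M[4,4] = 1
Tr(M) = 3/2 + 7/3 + 3/2 + 1
Computing step by step:
After adding M[1,1]: 3/2
After adding M[2,2]: 23/6
After adding M[3,3]: 16/3
After adding M[4,4]: 19/3
Tr(M) = 19/3

19/3


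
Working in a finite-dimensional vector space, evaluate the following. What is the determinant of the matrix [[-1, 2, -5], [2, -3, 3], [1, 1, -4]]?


Expanding along the first row, det(A) = a11*M_11 - a12*M_12 + a13*M_13, where M_1j is the (1,j) minor.
Minor M_11 = -3*-4 - 3*1 = 9
Minor M_12 = 2*-4 - 3*1 = -11
Minor M_13 = 2*1 - -3*1 = 5
det = -1*(9) - 2*(-11) + -5*(5)
    = -9 - -22 + -25
    = -12

-12


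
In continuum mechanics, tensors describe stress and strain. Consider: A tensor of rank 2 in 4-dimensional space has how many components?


The number of components of a rank-r tensor in d dimensions is d^r.
Here d = 4 and r = 2.
4^2 = 16

16


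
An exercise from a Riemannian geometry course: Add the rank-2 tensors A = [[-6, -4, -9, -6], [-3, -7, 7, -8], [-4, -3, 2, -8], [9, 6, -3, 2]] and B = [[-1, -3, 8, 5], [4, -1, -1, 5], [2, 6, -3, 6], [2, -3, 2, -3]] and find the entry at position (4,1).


Tensor addition is component-wise: (A + B)_{ij} = A_{ij} + B_{ij}.
A_{41} = 9
B_{41} = 2
(A + B)_{41} = 9 + 2 = 11

11


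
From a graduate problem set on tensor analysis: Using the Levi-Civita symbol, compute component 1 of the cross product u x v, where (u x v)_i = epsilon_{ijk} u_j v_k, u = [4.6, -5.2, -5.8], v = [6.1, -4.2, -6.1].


(u x v)_1 = sum_{j,k} epsilon_{1jk} u_j v_k. Only permutations of (1,2,3) contribute; the two non-zero terms are:
eps_{123} u_2 v_3 = 1 * -5.2 * -6.1 = 31.72
eps_{132} u_3 v_2 = -1 * -5.8 * -4.2 = -24.36
(u x v)_1 = 7.36

7.36


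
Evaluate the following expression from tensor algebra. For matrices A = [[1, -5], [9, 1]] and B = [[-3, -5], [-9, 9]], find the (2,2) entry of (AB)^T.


(AB)^T_{ij} = (AB)_{ji} = sum_k A_{jk} B_{ki}.
For i=2, j=2 we need (AB)_{22}:
A_{21} * B_{12} = 9 * -5 = -45
A_{22} * B_{22} = 1 * 9 = 9
Sum = -45 + 9 = -36

-36


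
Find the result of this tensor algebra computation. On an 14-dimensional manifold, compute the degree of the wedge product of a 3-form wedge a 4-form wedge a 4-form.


The degree of a wedge product is the sum of the degrees of the individual forms.
Degrees: 3, 4, 4
Total degree = 3 + 4 + 4 = 11

11


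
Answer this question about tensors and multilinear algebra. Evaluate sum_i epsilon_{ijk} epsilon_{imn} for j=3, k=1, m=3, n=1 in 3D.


Using the identity: epsilon_{ijk} epsilon_{imn} = delta_{jm} delta_{kn} - delta_{jn} delta_{km}.
delta_{33} = 1
delta_{11} = 1
delta_{31} = 0
delta_{13} = 0
Result = 1 * 1 - 0 * 0 = 1 - 0 = 1

1


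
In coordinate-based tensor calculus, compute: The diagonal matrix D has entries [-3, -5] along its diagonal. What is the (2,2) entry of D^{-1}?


For a diagonal matrix, the inverse has entries (D^{-1})_{ii} = 1/d_{ii}.
The diagonal entries are: d_{11} = -3, d_{22} = -5
We need (D^{-1})_{22} = 1/d_{22} = 1/-5 = -1/5

-1/5


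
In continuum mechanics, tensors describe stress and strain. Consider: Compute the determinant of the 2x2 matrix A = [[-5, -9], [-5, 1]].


For a 2x2 matrix [[a, b], [c, d]], det = a*d - b*c.
a = -5, b = -9, c = -5, d = 1
a*d = -5 * 1 = -5
b*c = -9 * -5 = 45
det = -5 - 45 = -50

-50


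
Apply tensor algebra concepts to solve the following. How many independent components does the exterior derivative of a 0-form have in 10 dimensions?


The exterior derivative of a p-form is a (p+1)-form.
Its number of independent components is C(n, p+1).
n = 10, p+1 = 1
C(10, 1) = 10

10


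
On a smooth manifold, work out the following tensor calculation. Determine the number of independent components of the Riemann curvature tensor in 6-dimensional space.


The Riemann tensor in d dimensions has d^2(d^2 - 1)/12 independent components.
d = 6, so d^2 = 36
d^2 - 1 = 35
d^2(d^2 - 1) = 36 * 35 = 1260
Divide by 12: 1260 / 12 = 105

105


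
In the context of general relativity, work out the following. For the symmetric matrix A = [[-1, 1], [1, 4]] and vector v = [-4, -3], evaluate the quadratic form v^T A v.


First compute Av:
(Av)_1 = -1*-4 + 1*-3 = 1
(Av)_2 = 1*-4 + 4*-3 = -16
Av = [1, -16]
Then v^T (Av) = -4*1 + -3*-16
= -4 + 48 = 44

44


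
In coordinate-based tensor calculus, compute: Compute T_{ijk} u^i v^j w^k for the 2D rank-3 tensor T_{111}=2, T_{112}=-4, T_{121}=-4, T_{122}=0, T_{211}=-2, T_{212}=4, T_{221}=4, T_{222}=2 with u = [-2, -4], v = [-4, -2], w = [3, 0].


S = sum over i,j,k of T_{ijk} u_i v_j w_k. Expanding all 8 terms:
T_{111}*u_1*v_1*w_1 = 2*-2*-4*3 = 48  (running total: 48)
T_{112}*u_1*v_1*w_2 = -4*-2*-4*0 = 0  (running total: 48)
T_{121}*u_1*v_2*w_1 = -4*-2*-2*3 = -48  (running total: 0)
T_{122}*u_1*v_2*w_2 = 0*-2*-2*0 = 0  (running total: 0)
T_{211}*u_2*v_1*w_1 = -2*-4*-4*3 = -96  (running total: -96)
T_{212}*u_2*v_1*w_2 = 4*-4*-4*0 = 0  (running total: -96)
T_{221}*u_2*v_2*w_1 = 4*-4*-2*3 = 96  (running total: 0)
T_{222}*u_2*v_2*w_2 = 2*-4*-2*0 = 0  (running total: 0)
S = 0

0


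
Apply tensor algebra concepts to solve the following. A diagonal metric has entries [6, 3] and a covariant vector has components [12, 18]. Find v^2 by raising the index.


To raise an index with a diagonal metric: v^i = v_i / g_{ii}.
For index 2: v_2 = 18, g_{22} = 3
v^2 = 18 / 3 = 6

6


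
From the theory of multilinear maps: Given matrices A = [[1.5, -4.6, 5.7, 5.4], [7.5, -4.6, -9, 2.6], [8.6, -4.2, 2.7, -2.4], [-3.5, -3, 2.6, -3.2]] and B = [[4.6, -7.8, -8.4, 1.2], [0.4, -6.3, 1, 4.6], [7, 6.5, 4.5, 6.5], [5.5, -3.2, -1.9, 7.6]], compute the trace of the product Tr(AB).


Tr(AB) = sum_i (AB)_{ii} where (AB)_{ii} = sum_k A_{ik} B_{ki}.
(AB)_{11} = 1.5*4.6 + -4.6*0.4 + 5.7*7 + 5.4*5.5 = 74.66
(AB)_{22} = 7.5*-7.8 + -4.6*-6.3 + -9*6.5 + 2.6*-3.2 = -96.34
(AB)_{33} = 8.6*-8.4 + -4.2*1 + 2.7*4.5 + -2.4*-1.9 = -59.73
(AB)_{44} = -3.5*1.2 + -3*4.6 + 2.6*6.5 + -3.2*7.6 = -25.42
Tr(AB) = 74.66 + -96.34 + -59.73 + -25.42 = -106.83

-106.83


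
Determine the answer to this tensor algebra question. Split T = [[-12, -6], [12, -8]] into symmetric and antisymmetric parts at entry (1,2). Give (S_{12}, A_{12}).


T_{12} = -6
T_{21} = 12
S_{12} = (-6 + 12)/2 = 6/2 = 3
A_{12} = (-6 - 12)/2 = -18/2 = -9
Check: S + A = 3 + -9 = -6 = T_{12}.

(3, -9)


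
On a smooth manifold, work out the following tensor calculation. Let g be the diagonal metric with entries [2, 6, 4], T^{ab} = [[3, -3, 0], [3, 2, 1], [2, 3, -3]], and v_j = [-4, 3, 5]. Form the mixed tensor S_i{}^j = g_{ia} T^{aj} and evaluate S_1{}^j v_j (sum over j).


Step 1: lower the first index. For a diagonal metric, g_{ia} T^{aj} = g_{ii} T^{ij} (no sum on i).
g_{11} = 2
S_1{}^1 = 2 * T^{11} = 2 * 3 = 6
S_1{}^2 = 2 * T^{12} = 2 * -3 = -6
S_1{}^3 = 2 * T^{13} = 2 * 0 = 0
Step 2: contract S_1{}^j with v_j.
S_1{}^1 * v_1 = 6 * -4 = -24
S_1{}^2 * v_2 = -6 * 3 = -18
S_1{}^3 * v_3 = 0 * 5 = 0
Result = -24 + -18 + 0 = -42

-42


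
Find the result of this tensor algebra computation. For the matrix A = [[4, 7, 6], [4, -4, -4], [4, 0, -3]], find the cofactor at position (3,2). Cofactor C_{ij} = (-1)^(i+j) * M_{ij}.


To find cofactor C_{32}, delete row 3 and column 2.
The resulting 2x2 submatrix is: [[4, 6], [4, -4]]
Minor M_{32} = 4*-4 - 6*4
  = -16 - 24 = -40
Sign = (-1)^(3+2) = (-1)^5 = -1
Cofactor C_{32} = -1 * -40 = 40

40


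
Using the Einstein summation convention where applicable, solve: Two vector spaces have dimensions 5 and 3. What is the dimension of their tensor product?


The dimension of a tensor product is the product of dimensions.
dim(V) = 5, dim(W) = 3
dim(V (x) W) = 5 * 3 = 15

15


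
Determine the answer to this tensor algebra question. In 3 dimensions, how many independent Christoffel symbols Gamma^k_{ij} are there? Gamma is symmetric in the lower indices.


Christoffel symbols Gamma^k_{ij} are symmetric in i,j, so there are d * d(d+1)/2 independent symbols.
d = 3
d(d+1)/2 = 3 * 4 / 2 = 6
Total = 3 * 6 = 18

18


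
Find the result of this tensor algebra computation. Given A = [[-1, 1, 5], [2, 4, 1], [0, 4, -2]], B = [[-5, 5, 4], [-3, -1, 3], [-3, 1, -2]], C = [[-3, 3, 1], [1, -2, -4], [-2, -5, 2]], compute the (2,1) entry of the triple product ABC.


(ABC)_{21} = sum_m (AB)_{2m} C_{m1}. First compute row 2 of AB.
(AB)_{21} = 2*-5 + 4*-3 + 1*-3 = -25
(AB)_{22} = 2*5 + 4*-1 + 1*1 = 7
(AB)_{23} = 2*4 + 4*3 + 1*-2 = 18
Now contract with column 1 of C:
(AB)_{21} * C_{11} = -25 * -3 = 75
(AB)_{22} * C_{21} = 7 * 1 = 7
(AB)_{23} * C_{31} = 18 * -2 = -36
(ABC)_{21} = 75 + 7 + -36 = 46

46


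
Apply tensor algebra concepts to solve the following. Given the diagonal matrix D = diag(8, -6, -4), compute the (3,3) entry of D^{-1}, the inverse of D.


For a diagonal matrix, the inverse has entries (D^{-1})_{ii} = 1/d_{ii}.
The diagonal entries are: d_{11} = 8, d_{22} = -6, d_{33} = -4
We need (D^{-1})_{33} = 1/d_{33} = 1/-4 = -1/4

-1/4


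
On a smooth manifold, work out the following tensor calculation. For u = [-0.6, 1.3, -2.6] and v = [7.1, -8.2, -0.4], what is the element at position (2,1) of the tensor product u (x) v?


The outer product entry T_{ij} = u_i * v_j.
We need i=2, j=1.
u_2 = 1.3, v_1 = 7.1
T_{2,1} = 1.3 * 7.1 = 9.23

9.23


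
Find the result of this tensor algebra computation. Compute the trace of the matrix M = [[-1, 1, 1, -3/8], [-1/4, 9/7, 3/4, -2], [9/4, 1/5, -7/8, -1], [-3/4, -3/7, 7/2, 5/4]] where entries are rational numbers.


The trace is the sum of diagonal entries.
Diagonal: M[1,1] = -1, M[2,2] = 9/7, M[3,3] = -7/8, M[4,4] = 5/4
Tr(M) = -1 + 9/7 + -7/8 + 5/4
Computing step by step:
After adding M[1,1]: -1
After adding M[2,2]: 2/7
After adding M[3,3]: -33/56
After adding M[4,4]: 37/56
Tr(M) = 37/56

37/56


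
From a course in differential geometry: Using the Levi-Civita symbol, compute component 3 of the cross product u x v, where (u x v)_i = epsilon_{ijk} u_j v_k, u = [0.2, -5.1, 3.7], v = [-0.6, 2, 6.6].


(u x v)_3 = sum_{j,k} epsilon_{3jk} u_j v_k. Only permutations of (1,2,3) contribute; the two non-zero terms are:
eps_{312} u_1 v_2 = 1 * 0.2 * 2 = 0.4
eps_{321} u_2 v_1 = -1 * -5.1 * -0.6 = -3.06
(u x v)_3 = -2.66

-2.66


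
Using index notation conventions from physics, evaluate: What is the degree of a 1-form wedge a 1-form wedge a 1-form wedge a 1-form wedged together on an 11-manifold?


The degree of a wedge product is the sum of the degrees of the individual forms.
Degrees: 1, 1, 1, 1
Total degree = 1 + 1 + 1 + 1 = 4

4


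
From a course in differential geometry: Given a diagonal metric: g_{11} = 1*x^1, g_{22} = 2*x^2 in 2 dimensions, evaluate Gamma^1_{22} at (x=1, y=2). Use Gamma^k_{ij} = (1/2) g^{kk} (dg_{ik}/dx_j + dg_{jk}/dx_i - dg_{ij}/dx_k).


For a diagonal metric, Gamma^k_{ij} = (1/2) g^{kk} (dg_{ik}/dx_j + dg_{jk}/dx_i - dg_{ij}/dx_k).
The metric is diagonal, so g_{ab} = 0 for a != b.
At the given point: g_{11} = 1, g_{22} = 2
g^{11} = 1/1
dg_{21}/dx_2 = 0 (off-diagonal)
dg_{21}/dx_2 = 0 (off-diagonal)
dg_{22}/dx_1 = dg_{22}/dx_1 = 4
Numerator = 0 + 0 - 4 = -4
Gamma^1_{22} = -4 / (2 * 1) = -2

-2


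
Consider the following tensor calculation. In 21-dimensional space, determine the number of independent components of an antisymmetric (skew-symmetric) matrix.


An antisymmetric rank-2 tensor satisfies A_{ij} = -A_{ji}, so diagonal entries are zero.
The independent components are the upper-triangular entries: C(n, 2) = n(n-1)/2.
n = 21
C(21, 2) = 21 * 20 / 2 = 420 / 2 = 210

210


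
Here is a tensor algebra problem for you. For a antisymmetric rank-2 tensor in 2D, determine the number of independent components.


A antisymmetric rank-2 tensor in d dimensions has d(d-1)/2 independent components.
d = 2
d(d-1)/2 = 2 * 1 / 2 = 2 / 2 = 1

1


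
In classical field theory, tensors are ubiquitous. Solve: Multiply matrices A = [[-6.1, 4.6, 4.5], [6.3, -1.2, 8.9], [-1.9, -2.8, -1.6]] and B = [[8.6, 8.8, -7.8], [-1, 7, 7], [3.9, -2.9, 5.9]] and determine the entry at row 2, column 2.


(AB)_{ij} = sum_k A_{ik} B_{kj}.
For i=2, j=2:
A_{21} * B_{12} = 6.3 * 8.8 = 55.44
A_{22} * B_{22} = -1.2 * 7 = -8.4
A_{23} * B_{32} = 8.9 * -2.9 = -25.81
Sum = 55.44 + -8.4 + -25.81 = 21.23

21.23


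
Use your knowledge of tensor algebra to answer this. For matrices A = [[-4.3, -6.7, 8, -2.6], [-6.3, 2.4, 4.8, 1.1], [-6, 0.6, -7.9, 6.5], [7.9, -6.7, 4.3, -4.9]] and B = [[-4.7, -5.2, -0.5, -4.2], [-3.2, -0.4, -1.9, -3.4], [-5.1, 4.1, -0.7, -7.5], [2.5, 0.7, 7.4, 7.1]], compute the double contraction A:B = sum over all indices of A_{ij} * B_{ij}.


A:B = sum over all i,j of A_{ij} * B_{ij}.
Row 1: -4.3*-4.7=20.21, -6.7*-5.2=34.84, 8*-0.5=-4, -2.6*-4.2=10.92 => row sum = 61.97
Row 2: -6.3*-3.2=20.16, 2.4*-0.4=-0.96, 4.8*-1.9=-9.12, 1.1*-3.4=-3.74 => row sum = 6.34
Row 3: -6*-5.1=30.6, 0.6*4.1=2.46, -7.9*-0.7=5.53, 6.5*-7.5=-48.75 => row sum = -10.16
Row 4: 7.9*2.5=19.75, -6.7*0.7=-4.69, 4.3*7.4=31.82, -4.9*7.1=-34.79 => row sum = 12.09
Total = 61.97 + 6.34 + -10.16 + 12.09 = 70.24

70.24


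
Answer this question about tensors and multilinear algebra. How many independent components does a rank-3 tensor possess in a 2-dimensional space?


The number of components of a rank-r tensor in d dimensions is d^r.
Here d = 2 and r = 3.
2^3 = 8

8


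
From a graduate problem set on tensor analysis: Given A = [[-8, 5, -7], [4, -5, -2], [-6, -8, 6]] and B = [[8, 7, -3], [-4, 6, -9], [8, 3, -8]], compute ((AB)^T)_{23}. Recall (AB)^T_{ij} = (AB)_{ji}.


(AB)^T_{ij} = (AB)_{ji} = sum_k A_{jk} B_{ki}.
For i=2, j=3 we need (AB)_{32}:
A_{31} * B_{12} = -6 * 7 = -42
A_{32} * B_{22} = -8 * 6 = -48
A_{33} * B_{32} = 6 * 3 = 18
Sum = -42 + -48 + 18 = -72

-72


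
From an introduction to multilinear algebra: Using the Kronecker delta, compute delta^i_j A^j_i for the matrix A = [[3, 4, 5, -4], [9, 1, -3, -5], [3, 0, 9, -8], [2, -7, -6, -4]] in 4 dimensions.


The contraction (trace) of a rank-2 tensor is the sum of its diagonal elements.
Diagonal entries: A[1,1] = 3, A[2,2] = 1, A[3,3] = 9, A[4,4] = -4
Tr(A) = 3 + 1 + 9 + -4 = 9

9


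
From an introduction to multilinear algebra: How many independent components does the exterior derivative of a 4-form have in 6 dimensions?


The exterior derivative of a p-form is a (p+1)-form.
Its number of independent components is C(n, p+1).
n = 6, p+1 = 5
C(6, 5) = 6

6


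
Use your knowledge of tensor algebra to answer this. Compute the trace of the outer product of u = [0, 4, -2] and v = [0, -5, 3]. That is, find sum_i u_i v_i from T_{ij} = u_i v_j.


The outer product gives T_{ij} = u_i v_j.
The trace (contraction) is Tr(T) = sum_i T_{ii} = sum_i u_i v_i.
Diagonal entries:
T_{11} = u_1 * v_1 = 0 * 0 = 0
T_{22} = u_2 * v_2 = 4 * -5 = -20
T_{33} = u_3 * v_3 = -2 * 3 = -6
Tr(T) = 0 + -20 + -6 = -26

-26


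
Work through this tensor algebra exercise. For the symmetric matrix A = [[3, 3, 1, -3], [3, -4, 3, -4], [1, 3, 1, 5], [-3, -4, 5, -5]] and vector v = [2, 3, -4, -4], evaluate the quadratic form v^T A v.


First compute Av:
(Av)_1 = 3*2 + 3*3 + 1*-4 + -3*-4 = 23
(Av)_2 = 3*2 + -4*3 + 3*-4 + -4*-4 = -2
(Av)_3 = 1*2 + 3*3 + 1*-4 + 5*-4 = -13
(Av)_4 = -3*2 + -4*3 + 5*-4 + -5*-4 = -18
Av = [23, -2, -13, -18]
Then v^T (Av) = 2*23 + 3*-2 + -4*-13 + -4*-18
= 46 + -6 + 52 + 72 = 164

164


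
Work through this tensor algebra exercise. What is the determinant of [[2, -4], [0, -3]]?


For a 2x2 matrix [[a, b], [c, d]], det = a*d - b*c.
a = 2, b = -4, c = 0, d = -3
a*d = 2 * -3 = -6
b*c = -4 * 0 = 0
det = -6 - 0 = -6

-6


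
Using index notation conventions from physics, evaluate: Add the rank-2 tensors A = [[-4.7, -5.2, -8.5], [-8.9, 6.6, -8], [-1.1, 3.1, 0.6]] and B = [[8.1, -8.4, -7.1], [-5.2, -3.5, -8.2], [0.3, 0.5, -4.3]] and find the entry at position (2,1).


Tensor addition is component-wise: (A + B)_{ij} = A_{ij} + B_{ij}.
A_{21} = -8.9
B_{21} = -5.2
(A + B)_{21} = -8.9 + -5.2 = -14.1

-14.1


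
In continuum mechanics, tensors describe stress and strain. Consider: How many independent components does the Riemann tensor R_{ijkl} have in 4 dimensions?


The Riemann tensor in d dimensions has d^2(d^2 - 1)/12 independent components.
d = 4, so d^2 = 16
d^2 - 1 = 15
d^2(d^2 - 1) = 16 * 15 = 240
Divide by 12: 240 / 12 = 20

20


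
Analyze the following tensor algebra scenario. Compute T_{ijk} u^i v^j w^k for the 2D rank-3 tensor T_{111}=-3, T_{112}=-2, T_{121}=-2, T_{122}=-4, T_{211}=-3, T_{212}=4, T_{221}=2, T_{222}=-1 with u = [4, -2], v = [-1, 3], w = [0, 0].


S = sum over i,j,k of T_{ijk} u_i v_j w_k. Expanding all 8 terms:
T_{111}*u_1*v_1*w_1 = -3*4*-1*0 = 0  (running total: 0)
T_{112}*u_1*v_1*w_2 = -2*4*-1*0 = 0  (running total: 0)
T_{121}*u_1*v_2*w_1 = -2*4*3*0 = 0  (running total: 0)
T_{122}*u_1*v_2*w_2 = -4*4*3*0 = 0  (running total: 0)
T_{211}*u_2*v_1*w_1 = -3*-2*-1*0 = 0  (running total: 0)
T_{212}*u_2*v_1*w_2 = 4*-2*-1*0 = 0  (running total: 0)
T_{221}*u_2*v_2*w_1 = 2*-2*3*0 = 0  (running total: 0)
T_{222}*u_2*v_2*w_2 = -1*-2*3*0 = 0  (running total: 0)
S = 0

0


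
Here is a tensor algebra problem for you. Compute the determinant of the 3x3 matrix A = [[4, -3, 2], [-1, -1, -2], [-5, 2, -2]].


Expanding along the first row, det(A) = a11*M_11 - a12*M_12 + a13*M_13, where M_1j is the (1,j) minor.
Minor M_11 = -1*-2 - -2*2 = 6
Minor M_12 = -1*-2 - -2*-5 = -8
Minor M_13 = -1*2 - -1*-5 = -7
det = 4*(6) - -3*(-8) + 2*(-7)
    = 24 - 24 + -14
    = -14

-14


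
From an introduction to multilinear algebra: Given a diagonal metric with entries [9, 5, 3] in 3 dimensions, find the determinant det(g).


For a diagonal metric, the determinant is the product of diagonal entries.
Diagonal entries: 9, 5, 3
det(g) = 9 * 5 * 3 = 135

135


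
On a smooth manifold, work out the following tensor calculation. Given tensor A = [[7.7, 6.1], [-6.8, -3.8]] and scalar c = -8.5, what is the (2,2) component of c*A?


Scalar multiplication: (cA)_{ij} = c * A_{ij}.
c = -8.5
A_{22} = -3.8
(cA)_{22} = -8.5 * -3.8 = 32.3

32.3


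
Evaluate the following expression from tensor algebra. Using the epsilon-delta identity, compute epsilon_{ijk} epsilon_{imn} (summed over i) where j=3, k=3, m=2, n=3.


Using the identity: epsilon_{ijk} epsilon_{imn} = delta_{jm} delta_{kn} - delta_{jn} delta_{km}.
delta_{32} = 0
delta_{33} = 1
delta_{33} = 1
delta_{32} = 0
Result = 0 * 1 - 1 * 0 = 0 - 0 = 0

0


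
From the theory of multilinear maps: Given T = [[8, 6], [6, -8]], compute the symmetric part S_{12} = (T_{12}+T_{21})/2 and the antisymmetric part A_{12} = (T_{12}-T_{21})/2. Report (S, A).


T_{12} = 6
T_{21} = 6
S_{12} = (6 + 6)/2 = 12/2 = 6
A_{12} = (6 - 6)/2 = 0/2 = 0
Check: S + A = 6 + 0 = 6 = T_{12}.

(6, 0)


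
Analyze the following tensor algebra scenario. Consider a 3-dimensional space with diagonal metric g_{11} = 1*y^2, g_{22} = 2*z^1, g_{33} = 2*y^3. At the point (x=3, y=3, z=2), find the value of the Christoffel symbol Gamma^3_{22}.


For a diagonal metric, Gamma^k_{ij} = (1/2) g^{kk} (dg_{ik}/dx_j + dg_{jk}/dx_i - dg_{ij}/dx_k).
The metric is diagonal, so g_{ab} = 0 for a != b.
At the given point: g_{11} = 9, g_{22} = 4, g_{33} = 54
g^{33} = 1/54
dg_{23}/dx_2 = 0 (off-diagonal)
dg_{23}/dx_2 = 0 (off-diagonal)
dg_{22}/dx_3 = dg_{22}/dx_3 = 2
Numerator = 0 + 0 - 2 = -2
Gamma^3_{22} = -2 / (2 * 54) = -1/54

-1/54


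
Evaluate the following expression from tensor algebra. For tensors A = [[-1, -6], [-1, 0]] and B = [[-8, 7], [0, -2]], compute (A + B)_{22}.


Tensor addition is component-wise: (A + B)_{ij} = A_{ij} + B_{ij}.
A_{22} = 0
B_{22} = -2
(A + B)_{22} = 0 + -2 = -2

-2


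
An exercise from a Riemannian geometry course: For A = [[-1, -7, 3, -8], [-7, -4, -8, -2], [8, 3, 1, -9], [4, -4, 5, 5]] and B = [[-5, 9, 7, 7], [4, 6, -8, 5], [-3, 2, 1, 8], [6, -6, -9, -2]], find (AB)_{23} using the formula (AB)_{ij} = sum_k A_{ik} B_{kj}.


(AB)_{ij} = sum_k A_{ik} B_{kj}.
For i=2, j=3:
A_{21} * B_{13} = -7 * 7 = -49
A_{22} * B_{23} = -4 * -8 = 32
A_{23} * B_{33} = -8 * 1 = -8
A_{24} * B_{43} = -2 * -9 = 18
Sum = -49 + 32 + -8 + 18 = -7

-7


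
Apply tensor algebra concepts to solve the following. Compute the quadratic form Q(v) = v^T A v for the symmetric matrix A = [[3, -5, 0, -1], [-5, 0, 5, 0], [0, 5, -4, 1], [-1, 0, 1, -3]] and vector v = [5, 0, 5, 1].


First compute Av:
(Av)_1 = 3*5 + -5*0 + 0*5 + -1*1 = 14
(Av)_2 = -5*5 + 0*0 + 5*5 + 0*1 = 0
(Av)_3 = 0*5 + 5*0 + -4*5 + 1*1 = -19
(Av)_4 = -1*5 + 0*0 + 1*5 + -3*1 = -3
Av = [14, 0, -19, -3]
Then v^T (Av) = 5*14 + 0*0 + 5*-19 + 1*-3
= 70 + 0 + -95 + -3 = -28

-28


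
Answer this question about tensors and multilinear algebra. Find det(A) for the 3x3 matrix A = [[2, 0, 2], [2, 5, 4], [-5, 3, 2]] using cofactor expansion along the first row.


Expanding along the first row, det(A) = a11*M_11 - a12*M_12 + a13*M_13, where M_1j is the (1,j) minor.
Minor M_11 = 5*2 - 4*3 = -2
Minor M_12 = 2*2 - 4*-5 = 24
Minor M_13 = 2*3 - 5*-5 = 31
det = 2*(-2) - 0*(24) + 2*(31)
    = -4 - 0 + 62
    = 58

58


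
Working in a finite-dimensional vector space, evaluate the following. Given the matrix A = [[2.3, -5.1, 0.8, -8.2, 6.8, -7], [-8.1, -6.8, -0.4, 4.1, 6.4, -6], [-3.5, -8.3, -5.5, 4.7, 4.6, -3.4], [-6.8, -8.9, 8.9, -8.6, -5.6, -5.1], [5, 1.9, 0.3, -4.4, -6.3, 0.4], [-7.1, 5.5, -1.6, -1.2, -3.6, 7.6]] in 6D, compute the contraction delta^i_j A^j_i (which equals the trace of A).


The contraction (trace) of a rank-2 tensor is the sum of its diagonal elements.
Diagonal entries: A[1,1] = 2.3, A[2,2] = -6.8, A[3,3] = -5.5, A[4,4] = -8.6, A[5,5] = -6.3, A[6,6] = 7.6
Tr(A) = 2.3 + -6.8 + -5.5 + -8.6 + -6.3 + 7.6 = -17.3

-17.3


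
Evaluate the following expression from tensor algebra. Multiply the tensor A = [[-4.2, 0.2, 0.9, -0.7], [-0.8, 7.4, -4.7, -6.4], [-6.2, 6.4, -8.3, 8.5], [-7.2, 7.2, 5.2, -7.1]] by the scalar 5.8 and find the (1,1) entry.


Scalar multiplication: (cA)_{ij} = c * A_{ij}.
c = 5.8
A_{11} = -4.2
(cA)_{11} = 5.8 * -4.2 = -24.36

-24.36


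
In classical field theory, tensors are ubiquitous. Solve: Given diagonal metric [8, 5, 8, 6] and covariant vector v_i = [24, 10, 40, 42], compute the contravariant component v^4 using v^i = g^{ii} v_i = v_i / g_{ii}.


To raise an index with a diagonal metric: v^i = v_i / g_{ii}.
For index 4: v_4 = 42, g_{44} = 6
v^4 = 42 / 6 = 7

7


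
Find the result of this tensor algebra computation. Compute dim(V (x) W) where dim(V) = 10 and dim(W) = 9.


The dimension of a tensor product is the product of dimensions.
dim(V) = 10, dim(W) = 9
dim(V (x) W) = 10 * 9 = 90

90


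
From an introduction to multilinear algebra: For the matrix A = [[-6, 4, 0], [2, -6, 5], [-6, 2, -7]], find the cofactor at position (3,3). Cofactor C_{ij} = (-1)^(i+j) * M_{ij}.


To find cofactor C_{33}, delete row 3 and column 3.
The resulting 2x2 submatrix is: [[-6, 4], [2, -6]]
Minor M_{33} = -6*-6 - 4*2
  = 36 - 8 = 28
Sign = (-1)^(3+3) = (-1)^6 = 1
Cofactor C_{33} = 1 * 28 = 28

28


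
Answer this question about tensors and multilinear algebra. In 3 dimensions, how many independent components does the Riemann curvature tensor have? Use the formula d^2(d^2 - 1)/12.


The Riemann tensor in d dimensions has d^2(d^2 - 1)/12 independent components.
d = 3, so d^2 = 9
d^2 - 1 = 8
d^2(d^2 - 1) = 9 * 8 = 72
Divide by 12: 72 / 12 = 6

6


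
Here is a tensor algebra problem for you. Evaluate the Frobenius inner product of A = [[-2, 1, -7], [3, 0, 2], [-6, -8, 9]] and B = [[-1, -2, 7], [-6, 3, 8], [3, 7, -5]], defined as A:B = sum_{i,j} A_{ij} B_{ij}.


A:B = sum over all i,j of A_{ij} * B_{ij}.
Row 1: -2*-1=2, 1*-2=-2, -7*7=-49 => row sum = -49
Row 2: 3*-6=-18, 0*3=0, 2*8=16 => row sum = -2
Row 3: -6*3=-18, -8*7=-56, 9*-5=-45 => row sum = -119
Total = -49 + -2 + -119 = -170

-170


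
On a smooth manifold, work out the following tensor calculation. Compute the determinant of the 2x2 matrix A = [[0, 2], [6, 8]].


For a 2x2 matrix [[a, b], [c, d]], det = a*d - b*c.
a = 0, b = 2, c = 6, d = 8
a*d = 0 * 8 = 0
b*c = 2 * 6 = 12
det = 0 - 12 = -12

-12


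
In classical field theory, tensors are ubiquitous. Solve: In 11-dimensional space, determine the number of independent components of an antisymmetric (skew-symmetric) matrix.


An antisymmetric rank-2 tensor satisfies A_{ij} = -A_{ji}, so diagonal entries are zero.
The independent components are the upper-triangular entries: C(n, 2) = n(n-1)/2.
n = 11
C(11, 2) = 11 * 10 / 2 = 110 / 2 = 55

55


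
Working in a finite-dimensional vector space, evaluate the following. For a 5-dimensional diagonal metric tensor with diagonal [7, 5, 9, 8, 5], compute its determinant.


For a diagonal metric, the determinant is the product of diagonal entries.
Diagonal entries: 7, 5, 9, 8, 5
det(g) = 7 * 5 * 9 * 8 * 5 = 12600

12600


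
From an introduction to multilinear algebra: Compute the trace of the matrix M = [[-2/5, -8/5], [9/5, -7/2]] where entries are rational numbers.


The trace is the sum of diagonal entries.
Diagonal: M[1,1] = -2/5, M[2,2] = -7/2
Tr(M) = -2/5 + -7/2
Computing step by step:
After adding M[1,1]: -2/5
After adding M[2,2]: -39/10
Tr(M) = -39/10

-39/10


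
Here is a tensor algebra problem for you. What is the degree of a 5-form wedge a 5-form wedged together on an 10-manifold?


The degree of a wedge product is the sum of the degrees of the individual forms.
Degrees: 5, 5
Total degree = 5 + 5 = 10

10


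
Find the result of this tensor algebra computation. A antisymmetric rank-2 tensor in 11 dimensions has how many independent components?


A antisymmetric rank-2 tensor in d dimensions has d(d-1)/2 independent components.
d = 11
d(d-1)/2 = 11 * 10 / 2 = 110 / 2 = 55

55


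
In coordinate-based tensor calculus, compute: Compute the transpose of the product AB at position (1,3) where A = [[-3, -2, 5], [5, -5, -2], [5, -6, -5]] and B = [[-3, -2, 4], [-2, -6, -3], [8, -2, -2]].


(AB)^T_{ij} = (AB)_{ji} = sum_k A_{jk} B_{ki}.
For i=1, j=3 we need (AB)_{31}:
A_{31} * B_{11} = 5 * -3 = -15
A_{32} * B_{21} = -6 * -2 = 12
A_{33} * B_{31} = -5 * 8 = -40
Sum = -15 + 12 + -40 = -43

-43


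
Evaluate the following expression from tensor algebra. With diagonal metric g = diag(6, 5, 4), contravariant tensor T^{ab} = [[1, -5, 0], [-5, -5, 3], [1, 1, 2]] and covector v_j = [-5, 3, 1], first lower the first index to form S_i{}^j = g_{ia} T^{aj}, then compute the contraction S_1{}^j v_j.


Step 1: lower the first index. For a diagonal metric, g_{ia} T^{aj} = g_{ii} T^{ij} (no sum on i).
g_{11} = 6
S_1{}^1 = 6 * T^{11} = 6 * 1 = 6
S_1{}^2 = 6 * T^{12} = 6 * -5 = -30
S_1{}^3 = 6 * T^{13} = 6 * 0 = 0
Step 2: contract S_1{}^j with v_j.
S_1{}^1 * v_1 = 6 * -5 = -30
S_1{}^2 * v_2 = -30 * 3 = -90
S_1{}^3 * v_3 = 0 * 1 = 0
Result = -30 + -90 + 0 = -120

-120


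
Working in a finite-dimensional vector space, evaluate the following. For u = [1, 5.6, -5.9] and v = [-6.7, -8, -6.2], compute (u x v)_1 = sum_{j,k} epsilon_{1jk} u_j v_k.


(u x v)_1 = sum_{j,k} epsilon_{1jk} u_j v_k. Only permutations of (1,2,3) contribute; the two non-zero terms are:
eps_{123} u_2 v_3 = 1 * 5.6 * -6.2 = -34.72
eps_{132} u_3 v_2 = -1 * -5.9 * -8 = -47.2
(u x v)_1 = -81.92

-81.92


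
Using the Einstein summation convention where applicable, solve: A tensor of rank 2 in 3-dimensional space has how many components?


The number of components of a rank-r tensor in d dimensions is d^r.
Here d = 3 and r = 2.
3^2 = 9

9


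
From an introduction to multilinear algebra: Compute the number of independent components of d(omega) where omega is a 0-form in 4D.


The exterior derivative of a p-form is a (p+1)-form.
Its number of independent components is C(n, p+1).
n = 4, p+1 = 1
C(4, 1) = 4

4


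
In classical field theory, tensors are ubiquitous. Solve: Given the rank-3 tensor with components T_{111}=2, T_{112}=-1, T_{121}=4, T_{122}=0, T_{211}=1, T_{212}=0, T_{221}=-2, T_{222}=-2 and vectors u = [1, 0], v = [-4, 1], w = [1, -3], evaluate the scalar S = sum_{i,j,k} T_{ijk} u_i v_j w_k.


S = sum over i,j,k of T_{ijk} u_i v_j w_k. Expanding all 8 terms:
T_{111}*u_1*v_1*w_1 = 2*1*-4*1 = -8  (running total: -8)
T_{112}*u_1*v_1*w_2 = -1*1*-4*-3 = -12  (running total: -20)
T_{121}*u_1*v_2*w_1 = 4*1*1*1 = 4  (running total: -16)
T_{122}*u_1*v_2*w_2 = 0*1*1*-3 = 0  (running total: -16)
T_{211}*u_2*v_1*w_1 = 1*0*-4*1 = 0  (running total: -16)
T_{212}*u_2*v_1*w_2 = 0*0*-4*-3 = 0  (running total: -16)
T_{221}*u_2*v_2*w_1 = -2*0*1*1 = 0  (running total: -16)
T_{222}*u_2*v_2*w_2 = -2*0*1*-3 = 0  (running total: -16)
S = -16

-16


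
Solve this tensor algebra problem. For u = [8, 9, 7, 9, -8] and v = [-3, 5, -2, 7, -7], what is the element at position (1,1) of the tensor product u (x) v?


The outer product entry T_{ij} = u_i * v_j.
We need i=1, j=1.
u_1 = 8, v_1 = -3
T_{1,1} = 8 * -3 = -24

-24


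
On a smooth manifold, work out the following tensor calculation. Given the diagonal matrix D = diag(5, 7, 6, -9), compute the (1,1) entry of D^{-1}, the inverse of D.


For a diagonal matrix, the inverse has entries (D^{-1})_{ii} = 1/d_{ii}.
The diagonal entries are: d_{11} = 5, d_{22} = 7, d_{33} = 6, d_{44} = -9
We need (D^{-1})_{11} = 1/d_{11} = 1/5 = 1/5

1/5


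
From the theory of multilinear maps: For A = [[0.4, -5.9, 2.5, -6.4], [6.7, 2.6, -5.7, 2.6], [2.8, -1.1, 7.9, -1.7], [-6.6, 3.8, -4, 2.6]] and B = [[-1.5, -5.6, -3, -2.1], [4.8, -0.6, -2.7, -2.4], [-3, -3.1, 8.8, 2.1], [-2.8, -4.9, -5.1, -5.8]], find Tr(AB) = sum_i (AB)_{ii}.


Tr(AB) = sum_i (AB)_{ii} where (AB)_{ii} = sum_k A_{ik} B_{ki}.
(AB)_{11} = 0.4*-1.5 + -5.9*4.8 + 2.5*-3 + -6.4*-2.8 = -18.5
(AB)_{22} = 6.7*-5.6 + 2.6*-0.6 + -5.7*-3.1 + 2.6*-4.9 = -34.15
(AB)_{33} = 2.8*-3 + -1.1*-2.7 + 7.9*8.8 + -1.7*-5.1 = 72.76
(AB)_{44} = -6.6*-2.1 + 3.8*-2.4 + -4*2.1 + 2.6*-5.8 = -18.74
Tr(AB) = -18.5 + -34.15 + 72.76 + -18.74 = 1.37

1.37


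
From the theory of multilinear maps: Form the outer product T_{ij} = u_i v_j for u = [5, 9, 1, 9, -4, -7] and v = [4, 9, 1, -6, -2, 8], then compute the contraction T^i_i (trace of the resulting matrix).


The outer product gives T_{ij} = u_i v_j.
The trace (contraction) is Tr(T) = sum_i T_{ii} = sum_i u_i v_i.
Diagonal entries:
T_{11} = u_1 * v_1 = 5 * 4 = 20
T_{22} = u_2 * v_2 = 9 * 9 = 81
T_{33} = u_3 * v_3 = 1 * 1 = 1
T_{44} = u_4 * v_4 = 9 * -6 = -54
T_{55} = u_5 * v_5 = -4 * -2 = 8
T_{66} = u_6 * v_6 = -7 * 8 = -56
Tr(T) = 20 + 81 + 1 + -54 + 8 + -56 = 0

0


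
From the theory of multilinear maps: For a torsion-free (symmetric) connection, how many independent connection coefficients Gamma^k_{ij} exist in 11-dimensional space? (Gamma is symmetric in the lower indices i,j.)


Christoffel symbols Gamma^k_{ij} are symmetric in i,j, so there are d * d(d+1)/2 independent symbols.
d = 11
d(d+1)/2 = 11 * 12 / 2 = 66
Total = 11 * 66 = 726

726


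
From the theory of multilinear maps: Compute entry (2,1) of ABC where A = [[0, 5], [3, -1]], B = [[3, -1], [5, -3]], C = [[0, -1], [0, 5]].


(ABC)_{21} = sum_m (AB)_{2m} C_{m1}. First compute row 2 of AB.
(AB)_{21} = 3*3 + -1*5 = 4
(AB)_{22} = 3*-1 + -1*-3 = 0
Now contract with column 1 of C:
(AB)_{21} * C_{11} = 4 * 0 = 0
(AB)_{22} * C_{21} = 0 * 0 = 0
(ABC)_{21} = 0 + 0 = 0

0


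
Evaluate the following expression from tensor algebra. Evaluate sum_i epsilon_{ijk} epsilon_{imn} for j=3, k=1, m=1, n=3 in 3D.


Using the identity: epsilon_{ijk} epsilon_{imn} = delta_{jm} delta_{kn} - delta_{jn} delta_{km}.
delta_{31} = 0
delta_{13} = 0
delta_{33} = 1
delta_{11} = 1
Result = 0 * 0 - 1 * 1 = 0 - 1 = -1

-1


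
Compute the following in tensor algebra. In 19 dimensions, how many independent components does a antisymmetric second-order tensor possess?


A antisymmetric rank-2 tensor in d dimensions has d(d-1)/2 independent components.
d = 19
d(d-1)/2 = 19 * 18 / 2 = 342 / 2 = 171

171


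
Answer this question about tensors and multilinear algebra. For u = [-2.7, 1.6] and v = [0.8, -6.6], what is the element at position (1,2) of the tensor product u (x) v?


The outer product entry T_{ij} = u_i * v_j.
We need i=1, j=2.
u_1 = -2.7, v_2 = -6.6
T_{1,2} = -2.7 * -6.6 = 17.82

17.82


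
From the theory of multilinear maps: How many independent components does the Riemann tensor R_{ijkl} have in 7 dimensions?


The Riemann tensor in d dimensions has d^2(d^2 - 1)/12 independent components.
d = 7, so d^2 = 49
d^2 - 1 = 48
d^2(d^2 - 1) = 49 * 48 = 2352
Divide by 12: 2352 / 12 = 196

196


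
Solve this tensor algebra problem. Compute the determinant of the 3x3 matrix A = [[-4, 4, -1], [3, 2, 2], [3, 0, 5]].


Expanding along the first row, det(A) = a11*M_11 - a12*M_12 + a13*M_13, where M_1j is the (1,j) minor.
Minor M_11 = 2*5 - 2*0 = 10
Minor M_12 = 3*5 - 2*3 = 9
Minor M_13 = 3*0 - 2*3 = -6
det = -4*(10) - 4*(9) + -1*(-6)
    = -40 - 36 + 6
    = -70

-70


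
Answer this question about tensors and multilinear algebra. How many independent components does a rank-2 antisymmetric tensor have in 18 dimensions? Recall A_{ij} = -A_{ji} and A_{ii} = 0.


An antisymmetric rank-2 tensor satisfies A_{ij} = -A_{ji}, so diagonal entries are zero.
The independent components are the upper-triangular entries: C(n, 2) = n(n-1)/2.
n = 18
C(18, 2) = 18 * 17 / 2 = 306 / 2 = 153

153


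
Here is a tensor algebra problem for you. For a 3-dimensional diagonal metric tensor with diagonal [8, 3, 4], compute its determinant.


For a diagonal metric, the determinant is the product of diagonal entries.
Diagonal entries: 8, 3, 4
det(g) = 8 * 3 * 4 = 96

96


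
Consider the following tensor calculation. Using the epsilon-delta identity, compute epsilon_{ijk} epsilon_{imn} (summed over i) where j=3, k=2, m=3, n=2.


Using the identity: epsilon_{ijk} epsilon_{imn} = delta_{jm} delta_{kn} - delta_{jn} delta_{km}.
delta_{33} = 1
delta_{22} = 1
delta_{32} = 0
delta_{23} = 0
Result = 1 * 1 - 0 * 0 = 1 - 0 = 1

1
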